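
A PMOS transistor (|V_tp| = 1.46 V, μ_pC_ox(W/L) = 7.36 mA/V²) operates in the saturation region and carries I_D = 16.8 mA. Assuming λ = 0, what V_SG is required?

In saturation I_D = ½ k_p (V_SG − |V_tp|)², so V_SG − |V_tp| = √(2 I_D / k_p) = √(2 × 16.8 / 7.36) = 2.14 V.
V_SG = 1.46 + 2.14 = 3.6 V.

V_SG = 3.60 V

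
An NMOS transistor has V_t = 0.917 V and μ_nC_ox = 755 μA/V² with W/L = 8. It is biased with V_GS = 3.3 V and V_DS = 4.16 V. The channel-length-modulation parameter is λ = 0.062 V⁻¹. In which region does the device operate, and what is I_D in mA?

k_n = μ_nC_ox · (W/L) = 6.04 mA/V².
V_ov = V_GS − V_t = 3.3 − 0.917 = 2.38 V.
Since V_DS = 4.16 V ≥ V_ov = 2.38 V, the device is in saturation.
I_D = ½ k_n V_ov² (1 + λ V_DS) = 0.5 × 6.04 × 2.38² × (1 + 0.062 × 4.16) = 21.6 mA.

Saturation; I_D = 21.6 mA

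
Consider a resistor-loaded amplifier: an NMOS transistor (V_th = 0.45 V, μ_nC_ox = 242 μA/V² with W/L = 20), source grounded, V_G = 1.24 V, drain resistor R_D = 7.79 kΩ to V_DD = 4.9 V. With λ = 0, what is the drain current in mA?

V_GS = V_G = 1.24 V, so V_ov = 1.24 − 0.45 = 0.79 V.
k_n = μ_nC_ox · (W/L) = 4.84 mA/V².
Assume saturation: I_D = ½ k_n V_ov² = 0.5 × 4.84 × 0.79² = 1.51 mA, giving V_DS = V_DD − I_D R_D = 4.9 − 1.51 × 7.79 = -6.87 V.
But -6.87 V < V_ov = 0.79 V, so the device is actually in triode.
In triode I_D = k_n[V_ov V_DS − ½ V_DS²] and I_D = (V_DD − V_DS)/R_D. Equating: 18.9 V_DS² − 30.79 V_DS + 4.9 = 0, giving V_DS = 0.179 V (the root below V_ov).
I_D = (4.9 − 0.179) / 7.79 = 0.606 mA.

I_D = 0.606 mA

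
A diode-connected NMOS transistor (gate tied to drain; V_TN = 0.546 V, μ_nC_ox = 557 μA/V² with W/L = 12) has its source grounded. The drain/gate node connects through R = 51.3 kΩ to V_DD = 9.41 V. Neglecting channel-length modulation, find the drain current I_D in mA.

With gate tied to drain, V_GS = V_DS ≥ V_GS − V_TN, so the device is in saturation.
k_n = μ_nC_ox · (W/L) = 6.684 mA/V².
KCL at the drain: ½ k_n (V_GS − V_TN)² = (V_DD − V_GS)/R.
Let x = V_GS − 0.546. Then 171 x² + x − 8.864 = 0, giving x = 0.224 V (positive root), so V_GS = 0.77 V.
I_D = (V_DD − V_GS)/R = (9.41 − 0.77) / 51.3 = 0.168 mA.

I_D = 0.168 mA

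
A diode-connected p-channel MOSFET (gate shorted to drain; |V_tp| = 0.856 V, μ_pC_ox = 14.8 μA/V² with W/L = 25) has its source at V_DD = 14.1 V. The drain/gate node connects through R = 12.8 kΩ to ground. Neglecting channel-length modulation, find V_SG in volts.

With gate tied to drain, V_SG = V_SD ≥ V_SG − |V_tp|, so the device is in saturation.
k_p = μ_pC_ox · (W/L) = 0.37 mA/V².
KCL at the drain: ½ k_p (V_SG − |V_tp|)² = (V_DD − V_SG)/R.
Let x = V_SG − 0.856. Then 2.37 x² + x − 13.24 = 0, giving x = 2.16 V (positive root), so V_SG = 3.02 V.
I_D = (V_DD − V_SG)/R = (14.1 − 3.02) / 12.8 = 0.866 mA.

V_SG = 3.02 V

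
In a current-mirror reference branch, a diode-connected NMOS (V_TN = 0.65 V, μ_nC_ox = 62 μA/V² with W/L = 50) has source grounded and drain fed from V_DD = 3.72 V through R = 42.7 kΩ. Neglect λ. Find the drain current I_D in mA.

I_D = 0.0670 mA

With gate tied to drain, V_GS = V_DS ≥ V_GS − V_TN, so the device is in saturation.
k_n = μ_nC_ox · (W/L) = 3.1 mA/V².
KCL at the drain: ½ k_n (V_GS − V_TN)² = (V_DD − V_GS)/R.
Let x = V_GS − 0.65. Then 66.2 x² + x − 3.07 = 0, giving x = 0.208 V (positive root), so V_GS = 0.858 V.
I_D = (V_DD − V_GS)/R = (3.72 − 0.858) / 42.7 = 0.067 mA.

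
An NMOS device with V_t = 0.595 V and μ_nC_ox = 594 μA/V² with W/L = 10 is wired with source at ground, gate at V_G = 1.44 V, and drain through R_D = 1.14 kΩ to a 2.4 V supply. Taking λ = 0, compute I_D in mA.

V_GS = V_G = 1.44 V, so V_ov = 1.44 − 0.595 = 0.845 V.
k_n = μ_nC_ox · (W/L) = 5.94 mA/V².
Assume saturation: I_D = ½ k_n V_ov² = 0.5 × 5.94 × 0.845² = 2.12 mA, giving V_DS = V_DD − I_D R_D = 2.4 − 2.12 × 1.14 = -0.0175 V.
But -0.0175 V < V_ov = 0.845 V, so the device is actually in triode.
In triode I_D = k_n[V_ov V_DS − ½ V_DS²] and I_D = (V_DD − V_DS)/R_D. Equating: 3.39 V_DS² − 6.722 V_DS + 2.4 = 0, giving V_DS = 0.467 V (the root below V_ov).
I_D = (2.4 − 0.467) / 1.14 = 1.7 mA.

I_D = 1.70 mA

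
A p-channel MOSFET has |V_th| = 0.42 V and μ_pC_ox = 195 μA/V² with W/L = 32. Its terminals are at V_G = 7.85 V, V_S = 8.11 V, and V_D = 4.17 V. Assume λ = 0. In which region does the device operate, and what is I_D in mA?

Cutoff; I_D = 0 mA

V_SG = V_S − V_G = 8.11 − 7.85 = 0.26 V; V_SD = V_S − V_D = 8.11 − 4.17 = 3.94 V.
V_SG = 0.26 V < |V_th| = 0.42 V, so the transistor is in cutoff.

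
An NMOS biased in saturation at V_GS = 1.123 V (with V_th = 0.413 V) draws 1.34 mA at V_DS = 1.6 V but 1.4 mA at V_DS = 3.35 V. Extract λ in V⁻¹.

λ = 0.0267 V⁻¹

With V_GS fixed, I_D ∝ (1 + λ V_DS) in saturation, so I_D2/I_D1 = (1 + λ V_DS2)/(1 + λ V_DS1).
1.4/1.34 = 1.045 = (1 + 3.35 λ)/(1 + 1.6 λ).
Solving: λ (I_D1 V_DS2 − I_D2 V_DS1) = I_D2 − I_D1, so λ = (1.4 − 1.34) / (1.34 × 3.35 − 1.4 × 1.6) = 0.06 / 2.25 = 0.0267 V⁻¹.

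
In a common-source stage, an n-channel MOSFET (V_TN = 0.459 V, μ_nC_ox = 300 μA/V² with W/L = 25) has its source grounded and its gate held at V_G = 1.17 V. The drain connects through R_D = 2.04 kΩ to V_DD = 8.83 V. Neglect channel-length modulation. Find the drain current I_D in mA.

V_GS = V_G = 1.17 V, so V_ov = 1.17 − 0.459 = 0.711 V.
k_n = μ_nC_ox · (W/L) = 7.5 mA/V².
Assume saturation: I_D = ½ k_n V_ov² = 0.5 × 7.5 × 0.711² = 1.9 mA, giving V_DS = V_DD − I_D R_D = 8.83 − 1.9 × 2.04 = 4.96 V.
V_DS = 4.96 V ≥ V_ov = 0.711 V, confirming saturation.

I_D = 1.90 mA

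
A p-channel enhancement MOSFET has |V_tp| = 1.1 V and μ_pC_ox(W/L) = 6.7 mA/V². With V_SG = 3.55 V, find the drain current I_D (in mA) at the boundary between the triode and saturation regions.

I_D = 20.1 mA

At the boundary V_SD = V_ov = V_SG − |V_tp| = 3.55 − 1.1 = 2.45 V.
I_D = ½ k_p V_ov² = 0.5 × 6.7 × 2.45² = 20.1 mA.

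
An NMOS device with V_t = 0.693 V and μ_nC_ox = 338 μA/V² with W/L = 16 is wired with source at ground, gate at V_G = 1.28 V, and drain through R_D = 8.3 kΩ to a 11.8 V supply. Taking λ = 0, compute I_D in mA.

V_GS = V_G = 1.28 V, so V_ov = 1.28 − 0.693 = 0.587 V.
k_n = μ_nC_ox · (W/L) = 5.408 mA/V².
Assume saturation: I_D = ½ k_n V_ov² = 0.5 × 5.408 × 0.587² = 0.932 mA, giving V_DS = V_DD − I_D R_D = 11.8 − 0.932 × 8.3 = 4.07 V.
V_DS = 4.07 V ≥ V_ov = 0.587 V, confirming saturation.

I_D = 0.932 mA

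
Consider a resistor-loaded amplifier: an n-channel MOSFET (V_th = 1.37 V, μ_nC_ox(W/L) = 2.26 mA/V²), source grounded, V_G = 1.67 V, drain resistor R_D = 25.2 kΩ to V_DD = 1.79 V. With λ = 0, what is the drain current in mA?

V_GS = V_G = 1.67 V, so V_ov = 1.67 − 1.37 = 0.3 V.
Assume saturation: I_D = ½ k_n V_ov² = 0.5 × 2.26 × 0.3² = 0.102 mA, giving V_DS = V_DD − I_D R_D = 1.79 − 0.102 × 25.2 = -0.773 V.
But -0.773 V < V_ov = 0.3 V, so the device is actually in triode.
In triode I_D = k_n[V_ov V_DS − ½ V_DS²] and I_D = (V_DD − V_DS)/R_D. Equating: 28.5 V_DS² − 18.09 V_DS + 1.79 = 0, giving V_DS = 0.123 V (the root below V_ov).
I_D = (1.79 − 0.123) / 25.2 = 0.0662 mA.

I_D = 0.0662 mA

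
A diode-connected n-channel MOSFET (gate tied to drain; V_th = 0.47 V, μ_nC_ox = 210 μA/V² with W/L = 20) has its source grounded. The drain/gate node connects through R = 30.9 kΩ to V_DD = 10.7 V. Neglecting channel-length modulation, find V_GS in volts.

V_GS = 0.859 V

With gate tied to drain, V_GS = V_DS ≥ V_GS − V_th, so the device is in saturation.
k_n = μ_nC_ox · (W/L) = 4.2 mA/V².
KCL at the drain: ½ k_n (V_GS − V_th)² = (V_DD − V_GS)/R.
Let x = V_GS − 0.47. Then 64.9 x² + x − 10.23 = 0, giving x = 0.389 V (positive root), so V_GS = 0.859 V.
I_D = (V_DD − V_GS)/R = (10.7 − 0.859) / 30.9 = 0.318 mA.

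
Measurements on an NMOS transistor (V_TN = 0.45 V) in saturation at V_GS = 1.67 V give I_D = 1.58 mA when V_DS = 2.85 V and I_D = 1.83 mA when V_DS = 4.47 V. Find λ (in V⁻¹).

λ = 0.135 V⁻¹

With V_GS fixed, I_D ∝ (1 + λ V_DS) in saturation, so I_D2/I_D1 = (1 + λ V_DS2)/(1 + λ V_DS1).
1.83/1.58 = 1.158 = (1 + 4.47 λ)/(1 + 2.85 λ).
Solving: λ (I_D1 V_DS2 − I_D2 V_DS1) = I_D2 − I_D1, so λ = (1.83 − 1.58) / (1.58 × 4.47 − 1.83 × 2.85) = 0.25 / 1.85 = 0.135 V⁻¹.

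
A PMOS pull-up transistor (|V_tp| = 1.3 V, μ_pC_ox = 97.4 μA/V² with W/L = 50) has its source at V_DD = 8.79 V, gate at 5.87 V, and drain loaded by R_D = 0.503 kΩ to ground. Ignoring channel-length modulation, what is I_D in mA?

V_SG = V_DD − V_G = 8.79 − 5.87 = 2.92 V, so V_ov = 2.92 − 1.3 = 1.62 V.
k_p = μ_pC_ox · (W/L) = 4.87 mA/V².
Assume saturation: I_D = ½ k_p V_ov² = 0.5 × 4.87 × 1.62² = 6.39 mA, giving V_SD = V_DD − I_D R_D = 8.79 − 6.39 × 0.503 = 5.58 V.
V_SD = 5.58 V ≥ V_ov = 1.62 V, confirming saturation.

I_D = 6.39 mA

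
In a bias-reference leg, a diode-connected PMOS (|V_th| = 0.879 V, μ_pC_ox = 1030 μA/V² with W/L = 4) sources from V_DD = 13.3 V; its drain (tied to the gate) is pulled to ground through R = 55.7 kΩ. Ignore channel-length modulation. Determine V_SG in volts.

V_SG = 1.20 V

With gate tied to drain, V_SG = V_SD ≥ V_SG − |V_th|, so the device is in saturation.
k_p = μ_pC_ox · (W/L) = 4.12 mA/V².
KCL at the drain: ½ k_p (V_SG − |V_th|)² = (V_DD − V_SG)/R.
Let x = V_SG − 0.879. Then 115 x² + x − 12.42 = 0, giving x = 0.325 V (positive root), so V_SG = 1.2 V.
I_D = (V_DD − V_SG)/R = (13.3 − 1.2) / 55.7 = 0.217 mA.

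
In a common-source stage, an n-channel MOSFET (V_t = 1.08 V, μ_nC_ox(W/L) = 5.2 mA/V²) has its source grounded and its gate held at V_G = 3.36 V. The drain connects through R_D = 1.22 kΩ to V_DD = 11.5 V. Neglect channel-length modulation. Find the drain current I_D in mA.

I_D = 8.68 mA

V_GS = V_G = 3.36 V, so V_ov = 3.36 − 1.08 = 2.28 V.
Assume saturation: I_D = ½ k_n V_ov² = 0.5 × 5.2 × 2.28² = 13.5 mA, giving V_DS = V_DD − I_D R_D = 11.5 − 13.5 × 1.22 = -4.99 V.
But -4.99 V < V_ov = 2.28 V, so the device is actually in triode.
In triode I_D = k_n[V_ov V_DS − ½ V_DS²] and I_D = (V_DD − V_DS)/R_D. Equating: 3.17 V_DS² − 15.46 V_DS + 11.5 = 0, giving V_DS = 0.916 V (the root below V_ov).
I_D = (11.5 − 0.916) / 1.22 = 8.68 mA.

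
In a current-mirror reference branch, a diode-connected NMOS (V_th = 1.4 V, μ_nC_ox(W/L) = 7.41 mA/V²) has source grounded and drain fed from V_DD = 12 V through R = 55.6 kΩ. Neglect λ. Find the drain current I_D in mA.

With gate tied to drain, V_GS = V_DS ≥ V_GS − V_th, so the device is in saturation.
KCL at the drain: ½ k_n (V_GS − V_th)² = (V_DD − V_GS)/R.
Let x = V_GS − 1.4. Then 206 x² + x − 10.6 = 0, giving x = 0.224 V (positive root), so V_GS = 1.62 V.
I_D = (V_DD − V_GS)/R = (12 − 1.62) / 55.6 = 0.187 mA.

I_D = 0.187 mA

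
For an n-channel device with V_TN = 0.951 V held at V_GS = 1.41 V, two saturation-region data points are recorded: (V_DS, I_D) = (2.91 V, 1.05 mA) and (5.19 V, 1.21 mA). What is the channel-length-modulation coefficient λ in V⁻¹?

With V_GS fixed, I_D ∝ (1 + λ V_DS) in saturation, so I_D2/I_D1 = (1 + λ V_DS2)/(1 + λ V_DS1).
1.21/1.05 = 1.152 = (1 + 5.19 λ)/(1 + 2.91 λ).
Solving: λ (I_D1 V_DS2 − I_D2 V_DS1) = I_D2 − I_D1, so λ = (1.21 − 1.05) / (1.05 × 5.19 − 1.21 × 2.91) = 0.16 / 1.93 = 0.083 V⁻¹.

λ = 0.0830 V⁻¹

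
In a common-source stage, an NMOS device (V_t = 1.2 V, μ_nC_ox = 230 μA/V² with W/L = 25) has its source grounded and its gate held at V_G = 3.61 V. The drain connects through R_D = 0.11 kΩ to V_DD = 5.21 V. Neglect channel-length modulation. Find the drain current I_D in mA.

V_GS = V_G = 3.61 V, so V_ov = 3.61 − 1.2 = 2.41 V.
k_n = μ_nC_ox · (W/L) = 5.75 mA/V².
Assume saturation: I_D = ½ k_n V_ov² = 0.5 × 5.75 × 2.41² = 16.7 mA, giving V_DS = V_DD − I_D R_D = 5.21 − 16.7 × 0.11 = 3.37 V.
V_DS = 3.37 V ≥ V_ov = 2.41 V, confirming saturation.

I_D = 16.7 mA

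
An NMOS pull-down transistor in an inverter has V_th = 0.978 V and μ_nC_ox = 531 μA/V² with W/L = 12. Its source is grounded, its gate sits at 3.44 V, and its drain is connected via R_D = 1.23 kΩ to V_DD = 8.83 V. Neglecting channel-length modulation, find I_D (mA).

V_GS = V_G = 3.44 V, so V_ov = 3.44 − 0.978 = 2.46 V.
k_n = μ_nC_ox · (W/L) = 6.372 mA/V².
Assume saturation: I_D = ½ k_n V_ov² = 0.5 × 6.372 × 2.46² = 19.3 mA, giving V_DS = V_DD − I_D R_D = 8.83 − 19.3 × 1.23 = -14.9 V.
But -14.9 V < V_ov = 2.46 V, so the device is actually in triode.
In triode I_D = k_n[V_ov V_DS − ½ V_DS²] and I_D = (V_DD − V_DS)/R_D. Equating: 3.92 V_DS² − 20.3 V_DS + 8.83 = 0, giving V_DS = 0.479 V (the root below V_ov).
I_D = (8.83 − 0.479) / 1.23 = 6.79 mA.

I_D = 6.79 mA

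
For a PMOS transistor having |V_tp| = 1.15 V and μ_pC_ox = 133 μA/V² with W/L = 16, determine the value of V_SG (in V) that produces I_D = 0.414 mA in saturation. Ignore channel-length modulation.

k_p = μ_pC_ox · (W/L) = 2.128 mA/V².
In saturation I_D = ½ k_p (V_SG − |V_tp|)², so V_SG − |V_tp| = √(2 I_D / k_p) = √(2 × 0.414 / 2.128) = 0.624 V.
V_SG = 1.15 + 0.624 = 1.77 V.

V_SG = 1.77 V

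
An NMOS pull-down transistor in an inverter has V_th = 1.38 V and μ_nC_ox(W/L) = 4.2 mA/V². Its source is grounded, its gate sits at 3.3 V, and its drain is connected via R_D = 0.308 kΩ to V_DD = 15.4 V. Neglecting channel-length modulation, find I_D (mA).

V_GS = V_G = 3.3 V, so V_ov = 3.3 − 1.38 = 1.92 V.
Assume saturation: I_D = ½ k_n V_ov² = 0.5 × 4.2 × 1.92² = 7.74 mA, giving V_DS = V_DD − I_D R_D = 15.4 − 7.74 × 0.308 = 13 V.
V_DS = 13 V ≥ V_ov = 1.92 V, confirming saturation.

I_D = 7.74 mA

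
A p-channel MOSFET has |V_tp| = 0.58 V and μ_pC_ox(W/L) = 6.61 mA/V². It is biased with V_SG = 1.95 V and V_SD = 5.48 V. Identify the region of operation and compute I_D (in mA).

V_ov = V_SG − |V_tp| = 1.95 − 0.58 = 1.37 V.
Since V_SD = 5.48 V ≥ V_ov = 1.37 V, the device is in saturation.
I_D = ½ k_p V_ov² = 0.5 × 6.61 × 1.37² = 6.2 mA.

Saturation; I_D = 6.20 mA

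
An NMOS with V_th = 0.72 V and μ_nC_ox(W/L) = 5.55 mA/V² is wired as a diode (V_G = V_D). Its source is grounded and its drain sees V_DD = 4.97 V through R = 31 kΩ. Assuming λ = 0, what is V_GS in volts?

With gate tied to drain, V_GS = V_DS ≥ V_GS − V_th, so the device is in saturation.
KCL at the drain: ½ k_n (V_GS − V_th)² = (V_DD − V_GS)/R.
Let x = V_GS − 0.72. Then 86 x² + x − 4.25 = 0, giving x = 0.217 V (positive root), so V_GS = 0.937 V.
I_D = (V_DD − V_GS)/R = (4.97 − 0.937) / 31 = 0.13 mA.

V_GS = 0.937 V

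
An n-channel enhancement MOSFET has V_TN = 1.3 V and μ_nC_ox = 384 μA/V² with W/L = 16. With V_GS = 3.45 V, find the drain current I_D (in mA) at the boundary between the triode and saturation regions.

I_D = 14.2 mA

At the boundary V_DS = V_ov = V_GS − V_TN = 3.45 − 1.3 = 2.15 V.
k_n = μ_nC_ox · (W/L) = 6.144 mA/V².
I_D = ½ k_n V_ov² = 0.5 × 6.144 × 2.15² = 14.2 mA.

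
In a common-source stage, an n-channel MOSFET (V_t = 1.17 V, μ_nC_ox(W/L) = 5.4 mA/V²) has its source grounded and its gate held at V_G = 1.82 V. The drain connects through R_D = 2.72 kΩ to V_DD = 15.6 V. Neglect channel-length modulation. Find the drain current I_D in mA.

V_GS = V_G = 1.82 V, so V_ov = 1.82 − 1.17 = 0.65 V.
Assume saturation: I_D = ½ k_n V_ov² = 0.5 × 5.4 × 0.65² = 1.14 mA, giving V_DS = V_DD − I_D R_D = 15.6 − 1.14 × 2.72 = 12.5 V.
V_DS = 12.5 V ≥ V_ov = 0.65 V, confirming saturation.

I_D = 1.14 mA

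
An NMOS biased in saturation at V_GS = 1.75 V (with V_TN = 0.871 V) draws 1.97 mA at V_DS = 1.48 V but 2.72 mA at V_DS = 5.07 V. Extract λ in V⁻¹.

With V_GS fixed, I_D ∝ (1 + λ V_DS) in saturation, so I_D2/I_D1 = (1 + λ V_DS2)/(1 + λ V_DS1).
2.72/1.97 = 1.381 = (1 + 5.07 λ)/(1 + 1.48 λ).
Solving: λ (I_D1 V_DS2 − I_D2 V_DS1) = I_D2 − I_D1, so λ = (2.72 − 1.97) / (1.97 × 5.07 − 2.72 × 1.48) = 0.75 / 5.96 = 0.126 V⁻¹.

λ = 0.126 V⁻¹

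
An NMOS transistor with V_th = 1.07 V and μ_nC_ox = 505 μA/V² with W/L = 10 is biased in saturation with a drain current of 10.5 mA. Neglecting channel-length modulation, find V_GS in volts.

k_n = μ_nC_ox · (W/L) = 5.05 mA/V².
In saturation I_D = ½ k_n (V_GS − V_th)², so V_GS − V_th = √(2 I_D / k_n) = √(2 × 10.5 / 5.05) = 2.04 V.
V_GS = 1.07 + 2.04 = 3.11 V.

V_GS = 3.11 V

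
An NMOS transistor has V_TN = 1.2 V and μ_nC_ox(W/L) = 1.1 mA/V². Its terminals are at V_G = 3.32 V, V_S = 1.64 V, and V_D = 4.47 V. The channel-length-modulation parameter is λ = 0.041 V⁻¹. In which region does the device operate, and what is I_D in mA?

V_GS = V_G − V_S = 3.32 − 1.64 = 1.68 V; V_DS = V_D − V_S = 4.47 − 1.64 = 2.83 V.
V_ov = V_GS − V_TN = 1.68 − 1.2 = 0.48 V.
Since V_DS = 2.83 V ≥ V_ov = 0.48 V, the device is in saturation.
I_D = ½ k_n V_ov² (1 + λ V_DS) = 0.5 × 1.1 × 0.48² × (1 + 0.041 × 2.83) = 0.141 mA.

Saturation; I_D = 0.141 mA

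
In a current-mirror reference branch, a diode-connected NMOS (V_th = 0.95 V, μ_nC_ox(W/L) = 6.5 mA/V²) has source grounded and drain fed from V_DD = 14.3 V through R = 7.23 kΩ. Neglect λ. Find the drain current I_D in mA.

With gate tied to drain, V_GS = V_DS ≥ V_GS − V_th, so the device is in saturation.
KCL at the drain: ½ k_n (V_GS − V_th)² = (V_DD − V_GS)/R.
Let x = V_GS − 0.95. Then 23.5 x² + x − 13.35 = 0, giving x = 0.733 V (positive root), so V_GS = 1.68 V.
I_D = (V_DD − V_GS)/R = (14.3 − 1.68) / 7.23 = 1.75 mA.

I_D = 1.75 mA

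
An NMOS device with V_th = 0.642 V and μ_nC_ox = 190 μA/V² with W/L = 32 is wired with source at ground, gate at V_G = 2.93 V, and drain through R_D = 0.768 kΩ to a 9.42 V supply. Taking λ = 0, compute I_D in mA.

I_D = 11.0 mA

V_GS = V_G = 2.93 V, so V_ov = 2.93 − 0.642 = 2.29 V.
k_n = μ_nC_ox · (W/L) = 6.08 mA/V².
Assume saturation: I_D = ½ k_n V_ov² = 0.5 × 6.08 × 2.29² = 15.9 mA, giving V_DS = V_DD − I_D R_D = 9.42 − 15.9 × 0.768 = -2.8 V.
But -2.8 V < V_ov = 2.29 V, so the device is actually in triode.
In triode I_D = k_n[V_ov V_DS − ½ V_DS²] and I_D = (V_DD − V_DS)/R_D. Equating: 2.33 V_DS² − 11.68 V_DS + 9.42 = 0, giving V_DS = 1.01 V (the root below V_ov).
I_D = (9.42 − 1.01) / 0.768 = 11 mA.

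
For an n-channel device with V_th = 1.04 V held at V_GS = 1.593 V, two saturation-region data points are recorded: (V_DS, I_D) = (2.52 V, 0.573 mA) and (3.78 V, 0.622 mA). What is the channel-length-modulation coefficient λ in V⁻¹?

λ = 0.0819 V⁻¹

With V_GS fixed, I_D ∝ (1 + λ V_DS) in saturation, so I_D2/I_D1 = (1 + λ V_DS2)/(1 + λ V_DS1).
0.622/0.573 = 1.086 = (1 + 3.78 λ)/(1 + 2.52 λ).
Solving: λ (I_D1 V_DS2 − I_D2 V_DS1) = I_D2 − I_D1, so λ = (0.622 − 0.573) / (0.573 × 3.78 − 0.622 × 2.52) = 0.049 / 0.598 = 0.0819 V⁻¹.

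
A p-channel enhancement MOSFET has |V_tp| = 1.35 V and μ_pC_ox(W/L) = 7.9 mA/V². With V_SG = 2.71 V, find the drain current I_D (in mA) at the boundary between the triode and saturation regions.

I_D = 7.31 mA

At the boundary V_SD = V_ov = V_SG − |V_tp| = 2.71 − 1.35 = 1.36 V.
I_D = ½ k_p V_ov² = 0.5 × 7.9 × 1.36² = 7.31 mA.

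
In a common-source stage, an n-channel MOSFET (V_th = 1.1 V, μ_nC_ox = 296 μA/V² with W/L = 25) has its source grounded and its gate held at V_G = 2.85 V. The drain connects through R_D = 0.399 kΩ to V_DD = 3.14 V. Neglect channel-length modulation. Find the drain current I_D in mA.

V_GS = V_G = 2.85 V, so V_ov = 2.85 − 1.1 = 1.75 V.
k_n = μ_nC_ox · (W/L) = 7.4 mA/V².
Assume saturation: I_D = ½ k_n V_ov² = 0.5 × 7.4 × 1.75² = 11.3 mA, giving V_DS = V_DD − I_D R_D = 3.14 − 11.3 × 0.399 = -1.38 V.
But -1.38 V < V_ov = 1.75 V, so the device is actually in triode.
In triode I_D = k_n[V_ov V_DS − ½ V_DS²] and I_D = (V_DD − V_DS)/R_D. Equating: 1.48 V_DS² − 6.167 V_DS + 3.14 = 0, giving V_DS = 0.593 V (the root below V_ov).
I_D = (3.14 − 0.593) / 0.399 = 6.38 mA.

I_D = 6.38 mA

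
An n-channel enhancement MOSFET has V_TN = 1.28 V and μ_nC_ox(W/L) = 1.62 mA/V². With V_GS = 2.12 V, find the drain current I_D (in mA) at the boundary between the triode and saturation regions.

I_D = 0.572 mA

At the boundary V_DS = V_ov = V_GS − V_TN = 2.12 − 1.28 = 0.84 V.
I_D = ½ k_n V_ov² = 0.5 × 1.62 × 0.84² = 0.572 mA.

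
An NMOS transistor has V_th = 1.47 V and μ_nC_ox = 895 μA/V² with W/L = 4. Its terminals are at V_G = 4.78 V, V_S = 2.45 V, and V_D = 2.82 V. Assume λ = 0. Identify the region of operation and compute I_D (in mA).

Triode; I_D = 0.894 mA

V_GS = V_G − V_S = 4.78 − 2.45 = 2.33 V; V_DS = V_D − V_S = 2.82 − 2.45 = 0.37 V.
k_n = μ_nC_ox · (W/L) = 3.58 mA/V².
V_ov = V_GS − V_th = 2.33 − 1.47 = 0.86 V.
Since V_DS = 0.37 V < V_ov = 0.86 V, the device is in the triode region.
I_D = k_n [V_ov · V_DS − ½ V_DS²] = 3.58 × [0.86 × 0.37 − 0.5 × 0.37²] = 0.894 mA.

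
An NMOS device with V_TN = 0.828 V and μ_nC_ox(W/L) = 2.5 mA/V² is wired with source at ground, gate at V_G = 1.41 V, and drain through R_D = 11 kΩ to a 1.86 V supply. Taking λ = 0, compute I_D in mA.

I_D = 0.158 mA

V_GS = V_G = 1.41 V, so V_ov = 1.41 − 0.828 = 0.582 V.
Assume saturation: I_D = ½ k_n V_ov² = 0.5 × 2.5 × 0.582² = 0.423 mA, giving V_DS = V_DD − I_D R_D = 1.86 − 0.423 × 11 = -2.8 V.
But -2.8 V < V_ov = 0.582 V, so the device is actually in triode.
In triode I_D = k_n[V_ov V_DS − ½ V_DS²] and I_D = (V_DD − V_DS)/R_D. Equating: 13.8 V_DS² − 17 V_DS + 1.86 = 0, giving V_DS = 0.121 V (the root below V_ov).
I_D = (1.86 − 0.121) / 11 = 0.158 mA.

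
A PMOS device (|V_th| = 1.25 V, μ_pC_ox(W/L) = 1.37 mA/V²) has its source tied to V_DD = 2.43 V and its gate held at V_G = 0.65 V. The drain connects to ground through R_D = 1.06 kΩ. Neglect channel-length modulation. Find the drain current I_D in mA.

I_D = 0.192 mA

V_SG = V_DD − V_G = 2.43 − 0.65 = 1.78 V, so V_ov = 1.78 − 1.25 = 0.53 V.
Assume saturation: I_D = ½ k_p V_ov² = 0.5 × 1.37 × 0.53² = 0.192 mA, giving V_SD = V_DD − I_D R_D = 2.43 − 0.192 × 1.06 = 2.23 V.
V_SD = 2.23 V ≥ V_ov = 0.53 V, confirming saturation.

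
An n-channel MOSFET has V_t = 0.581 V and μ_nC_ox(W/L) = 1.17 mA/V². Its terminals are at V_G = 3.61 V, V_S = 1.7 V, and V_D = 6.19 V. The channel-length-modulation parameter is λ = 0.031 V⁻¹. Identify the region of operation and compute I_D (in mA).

Saturation; I_D = 1.18 mA

V_GS = V_G − V_S = 3.61 − 1.7 = 1.91 V; V_DS = V_D − V_S = 6.19 − 1.7 = 4.49 V.
V_ov = V_GS − V_t = 1.91 − 0.581 = 1.33 V.
Since V_DS = 4.49 V ≥ V_ov = 1.33 V, the device is in saturation.
I_D = ½ k_n V_ov² (1 + λ V_DS) = 0.5 × 1.17 × 1.33² × (1 + 0.031 × 4.49) = 1.18 mA.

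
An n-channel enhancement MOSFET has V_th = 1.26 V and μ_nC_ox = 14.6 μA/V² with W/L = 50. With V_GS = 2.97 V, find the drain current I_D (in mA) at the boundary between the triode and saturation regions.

At the boundary V_DS = V_ov = V_GS − V_th = 2.97 − 1.26 = 1.71 V.
k_n = μ_nC_ox · (W/L) = 0.73 mA/V².
I_D = ½ k_n V_ov² = 0.5 × 0.73 × 1.71² = 1.07 mA.

I_D = 1.07 mA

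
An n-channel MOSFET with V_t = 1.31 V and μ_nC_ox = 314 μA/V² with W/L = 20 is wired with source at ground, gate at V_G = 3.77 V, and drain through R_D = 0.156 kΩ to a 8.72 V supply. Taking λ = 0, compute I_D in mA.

V_GS = V_G = 3.77 V, so V_ov = 3.77 − 1.31 = 2.46 V.
k_n = μ_nC_ox · (W/L) = 6.28 mA/V².
Assume saturation: I_D = ½ k_n V_ov² = 0.5 × 6.28 × 2.46² = 19 mA, giving V_DS = V_DD − I_D R_D = 8.72 − 19 × 0.156 = 5.76 V.
V_DS = 5.76 V ≥ V_ov = 2.46 V, confirming saturation.

I_D = 19.0 mA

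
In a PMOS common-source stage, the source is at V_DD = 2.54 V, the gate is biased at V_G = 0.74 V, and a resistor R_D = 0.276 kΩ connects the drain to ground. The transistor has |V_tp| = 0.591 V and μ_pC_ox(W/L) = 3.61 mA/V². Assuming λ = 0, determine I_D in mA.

I_D = 2.64 mA

V_SG = V_DD − V_G = 2.54 − 0.74 = 1.8 V, so V_ov = 1.8 − 0.591 = 1.21 V.
Assume saturation: I_D = ½ k_p V_ov² = 0.5 × 3.61 × 1.21² = 2.64 mA, giving V_SD = V_DD − I_D R_D = 2.54 − 2.64 × 0.276 = 1.81 V.
V_SD = 1.81 V ≥ V_ov = 1.21 V, confirming saturation.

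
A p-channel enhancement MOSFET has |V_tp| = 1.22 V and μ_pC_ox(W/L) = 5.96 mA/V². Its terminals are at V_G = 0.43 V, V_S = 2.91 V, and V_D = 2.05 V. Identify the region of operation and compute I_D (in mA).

V_SG = V_S − V_G = 2.91 − 0.43 = 2.48 V; V_SD = V_S − V_D = 2.91 − 2.05 = 0.86 V.
V_ov = V_SG − |V_tp| = 2.48 − 1.22 = 1.26 V.
Since V_SD = 0.86 V < V_ov = 1.26 V, the device is in the triode region.
I_D = k_p [V_ov · V_SD − ½ V_SD²] = 5.96 × [1.26 × 0.86 − 0.5 × 0.86²] = 4.25 mA.

Triode; I_D = 4.25 mA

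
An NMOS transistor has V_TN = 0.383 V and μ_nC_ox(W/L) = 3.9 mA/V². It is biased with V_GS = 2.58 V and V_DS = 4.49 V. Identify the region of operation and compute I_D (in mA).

Saturation; I_D = 9.41 mA

V_ov = V_GS − V_TN = 2.58 − 0.383 = 2.2 V.
Since V_DS = 4.49 V ≥ V_ov = 2.2 V, the device is in saturation.
I_D = ½ k_n V_ov² = 0.5 × 3.9 × 2.2² = 9.41 mA.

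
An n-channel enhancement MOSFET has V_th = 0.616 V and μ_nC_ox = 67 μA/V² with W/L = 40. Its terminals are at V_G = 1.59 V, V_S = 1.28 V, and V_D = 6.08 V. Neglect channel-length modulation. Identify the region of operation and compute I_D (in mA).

Cutoff; I_D = 0 mA

V_GS = V_G − V_S = 1.59 − 1.28 = 0.31 V; V_DS = V_D − V_S = 6.08 − 1.28 = 4.8 V.
V_GS = 0.31 V < V_th = 0.616 V, so the transistor is in cutoff.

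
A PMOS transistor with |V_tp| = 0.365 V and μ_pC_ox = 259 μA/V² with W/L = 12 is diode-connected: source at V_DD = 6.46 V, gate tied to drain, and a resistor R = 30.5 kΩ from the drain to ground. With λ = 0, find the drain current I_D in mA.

With gate tied to drain, V_SG = V_SD ≥ V_SG − |V_tp|, so the device is in saturation.
k_p = μ_pC_ox · (W/L) = 3.108 mA/V².
KCL at the drain: ½ k_p (V_SG − |V_tp|)² = (V_DD − V_SG)/R.
Let x = V_SG − 0.365. Then 47.4 x² + x − 6.095 = 0, giving x = 0.348 V (positive root), so V_SG = 0.713 V.
I_D = (V_DD − V_SG)/R = (6.46 − 0.713) / 30.5 = 0.188 mA.

I_D = 0.188 mA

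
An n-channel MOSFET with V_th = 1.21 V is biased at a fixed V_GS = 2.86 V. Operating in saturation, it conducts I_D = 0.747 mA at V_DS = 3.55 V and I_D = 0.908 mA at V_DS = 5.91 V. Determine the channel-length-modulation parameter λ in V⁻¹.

λ = 0.135 V⁻¹

With V_GS fixed, I_D ∝ (1 + λ V_DS) in saturation, so I_D2/I_D1 = (1 + λ V_DS2)/(1 + λ V_DS1).
0.908/0.747 = 1.216 = (1 + 5.91 λ)/(1 + 3.55 λ).
Solving: λ (I_D1 V_DS2 − I_D2 V_DS1) = I_D2 − I_D1, so λ = (0.908 − 0.747) / (0.747 × 5.91 − 0.908 × 3.55) = 0.161 / 1.19 = 0.135 V⁻¹.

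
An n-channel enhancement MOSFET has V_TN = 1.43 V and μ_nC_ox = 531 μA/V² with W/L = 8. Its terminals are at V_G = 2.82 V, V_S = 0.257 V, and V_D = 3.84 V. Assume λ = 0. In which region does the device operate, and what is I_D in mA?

V_GS = V_G − V_S = 2.82 − 0.257 = 2.56 V; V_DS = V_D − V_S = 3.84 − 0.257 = 3.58 V.
k_n = μ_nC_ox · (W/L) = 4.248 mA/V².
V_ov = V_GS − V_TN = 2.56 − 1.43 = 1.13 V.
Since V_DS = 3.58 V ≥ V_ov = 1.13 V, the device is in saturation.
I_D = ½ k_n V_ov² = 0.5 × 4.248 × 1.13² = 2.73 mA.

Saturation; I_D = 2.73 mA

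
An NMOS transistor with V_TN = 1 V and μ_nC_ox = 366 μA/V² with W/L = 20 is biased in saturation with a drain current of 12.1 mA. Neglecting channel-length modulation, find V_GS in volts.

k_n = μ_nC_ox · (W/L) = 7.32 mA/V².
In saturation I_D = ½ k_n (V_GS − V_TN)², so V_GS − V_TN = √(2 I_D / k_n) = √(2 × 12.1 / 7.32) = 1.82 V.
V_GS = 1 + 1.82 = 2.82 V.

V_GS = 2.82 V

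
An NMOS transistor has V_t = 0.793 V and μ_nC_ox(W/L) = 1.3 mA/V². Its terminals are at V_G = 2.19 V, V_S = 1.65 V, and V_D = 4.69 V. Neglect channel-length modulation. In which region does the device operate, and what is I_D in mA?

V_GS = V_G − V_S = 2.19 − 1.65 = 0.54 V; V_DS = V_D − V_S = 4.69 − 1.65 = 3.04 V.
V_GS = 0.54 V < V_t = 0.793 V, so the transistor is in cutoff.

Cutoff; I_D = 0 mA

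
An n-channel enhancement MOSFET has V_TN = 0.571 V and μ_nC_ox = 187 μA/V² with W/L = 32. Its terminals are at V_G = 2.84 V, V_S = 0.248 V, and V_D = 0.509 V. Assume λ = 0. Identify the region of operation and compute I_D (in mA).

V_GS = V_G − V_S = 2.84 − 0.248 = 2.59 V; V_DS = V_D − V_S = 0.509 − 0.248 = 0.261 V.
k_n = μ_nC_ox · (W/L) = 5.984 mA/V².
V_ov = V_GS − V_TN = 2.59 − 0.571 = 2.02 V.
Since V_DS = 0.261 V < V_ov = 2.02 V, the device is in the triode region.
I_D = k_n [V_ov · V_DS − ½ V_DS²] = 5.984 × [2.02 × 0.261 − 0.5 × 0.261²] = 2.95 mA.

Triode; I_D = 2.95 mA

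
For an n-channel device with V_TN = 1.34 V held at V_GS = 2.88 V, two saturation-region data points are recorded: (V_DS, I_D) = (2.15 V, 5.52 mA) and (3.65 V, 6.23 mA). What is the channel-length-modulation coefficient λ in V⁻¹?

λ = 0.105 V⁻¹

With V_GS fixed, I_D ∝ (1 + λ V_DS) in saturation, so I_D2/I_D1 = (1 + λ V_DS2)/(1 + λ V_DS1).
6.23/5.52 = 1.129 = (1 + 3.65 λ)/(1 + 2.15 λ).
Solving: λ (I_D1 V_DS2 − I_D2 V_DS1) = I_D2 − I_D1, so λ = (6.23 − 5.52) / (5.52 × 3.65 − 6.23 × 2.15) = 0.71 / 6.75 = 0.105 V⁻¹.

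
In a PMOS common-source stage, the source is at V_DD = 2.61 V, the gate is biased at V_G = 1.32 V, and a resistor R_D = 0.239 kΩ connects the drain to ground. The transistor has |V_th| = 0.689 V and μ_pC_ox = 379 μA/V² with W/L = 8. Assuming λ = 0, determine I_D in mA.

I_D = 0.548 mA

V_SG = V_DD − V_G = 2.61 − 1.32 = 1.29 V, so V_ov = 1.29 − 0.689 = 0.601 V.
k_p = μ_pC_ox · (W/L) = 3.032 mA/V².
Assume saturation: I_D = ½ k_p V_ov² = 0.5 × 3.032 × 0.601² = 0.548 mA, giving V_SD = V_DD − I_D R_D = 2.61 − 0.548 × 0.239 = 2.48 V.
V_SD = 2.48 V ≥ V_ov = 0.601 V, confirming saturation.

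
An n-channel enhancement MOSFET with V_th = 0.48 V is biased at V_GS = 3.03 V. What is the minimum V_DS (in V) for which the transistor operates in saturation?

V_DS,sat = 2.55 V

The boundary between triode and saturation is V_DS = V_GS − V_th = V_ov.
V_ov = 3.03 − 0.48 = 2.55 V.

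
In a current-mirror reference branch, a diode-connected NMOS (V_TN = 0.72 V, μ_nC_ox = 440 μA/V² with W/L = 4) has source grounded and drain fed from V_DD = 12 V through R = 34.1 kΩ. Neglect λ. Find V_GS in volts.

V_GS = 1.32 V

With gate tied to drain, V_GS = V_DS ≥ V_GS − V_TN, so the device is in saturation.
k_n = μ_nC_ox · (W/L) = 1.76 mA/V².
KCL at the drain: ½ k_n (V_GS − V_TN)² = (V_DD − V_GS)/R.
Let x = V_GS − 0.72. Then 30 x² + x − 11.28 = 0, giving x = 0.597 V (positive root), so V_GS = 1.32 V.
I_D = (V_DD − V_GS)/R = (12 − 1.32) / 34.1 = 0.313 mA.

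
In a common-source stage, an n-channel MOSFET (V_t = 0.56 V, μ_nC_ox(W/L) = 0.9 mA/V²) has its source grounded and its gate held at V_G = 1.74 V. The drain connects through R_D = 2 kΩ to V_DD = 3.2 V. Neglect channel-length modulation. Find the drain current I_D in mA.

I_D = 0.627 mA

V_GS = V_G = 1.74 V, so V_ov = 1.74 − 0.56 = 1.18 V.
Assume saturation: I_D = ½ k_n V_ov² = 0.5 × 0.9 × 1.18² = 0.627 mA, giving V_DS = V_DD − I_D R_D = 3.2 − 0.627 × 2 = 1.95 V.
V_DS = 1.95 V ≥ V_ov = 1.18 V, confirming saturation.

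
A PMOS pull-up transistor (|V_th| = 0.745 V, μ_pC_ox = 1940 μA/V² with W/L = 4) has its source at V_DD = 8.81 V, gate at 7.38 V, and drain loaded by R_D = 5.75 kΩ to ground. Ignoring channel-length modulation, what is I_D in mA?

V_SG = V_DD − V_G = 8.81 − 7.38 = 1.43 V, so V_ov = 1.43 − 0.745 = 0.685 V.
k_p = μ_pC_ox · (W/L) = 7.76 mA/V².
Assume saturation: I_D = ½ k_p V_ov² = 0.5 × 7.76 × 0.685² = 1.82 mA, giving V_SD = V_DD − I_D R_D = 8.81 − 1.82 × 5.75 = -1.66 V.
But -1.66 V < V_ov = 0.685 V, so the device is actually in triode.
In triode I_D = k_p[V_ov V_SD − ½ V_SD²] and I_D = (V_DD − V_SD)/R_D. Equating: 22.3 V_SD² − 31.56 V_SD + 8.81 = 0, giving V_SD = 0.383 V (the root below V_ov).
I_D = (8.81 − 0.383) / 5.75 = 1.47 mA.

I_D = 1.47 mA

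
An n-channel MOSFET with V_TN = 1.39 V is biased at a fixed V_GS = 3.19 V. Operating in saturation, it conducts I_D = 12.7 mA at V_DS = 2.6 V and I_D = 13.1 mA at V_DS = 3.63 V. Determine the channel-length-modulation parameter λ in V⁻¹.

With V_GS fixed, I_D ∝ (1 + λ V_DS) in saturation, so I_D2/I_D1 = (1 + λ V_DS2)/(1 + λ V_DS1).
13.1/12.7 = 1.031 = (1 + 3.63 λ)/(1 + 2.6 λ).
Solving: λ (I_D1 V_DS2 − I_D2 V_DS1) = I_D2 − I_D1, so λ = (13.1 − 12.7) / (12.7 × 3.63 − 13.1 × 2.6) = 0.4 / 12 = 0.0332 V⁻¹.

λ = 0.0332 V⁻¹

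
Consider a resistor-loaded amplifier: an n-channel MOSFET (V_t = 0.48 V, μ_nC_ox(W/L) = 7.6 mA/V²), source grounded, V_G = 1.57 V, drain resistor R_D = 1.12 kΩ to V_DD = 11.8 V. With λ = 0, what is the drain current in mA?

I_D = 4.51 mA

V_GS = V_G = 1.57 V, so V_ov = 1.57 − 0.48 = 1.09 V.
Assume saturation: I_D = ½ k_n V_ov² = 0.5 × 7.6 × 1.09² = 4.51 mA, giving V_DS = V_DD − I_D R_D = 11.8 − 4.51 × 1.12 = 6.74 V.
V_DS = 6.74 V ≥ V_ov = 1.09 V, confirming saturation.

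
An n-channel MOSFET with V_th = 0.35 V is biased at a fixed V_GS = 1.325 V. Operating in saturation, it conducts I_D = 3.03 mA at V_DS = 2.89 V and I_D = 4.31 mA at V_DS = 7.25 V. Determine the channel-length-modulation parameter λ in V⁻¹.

With V_GS fixed, I_D ∝ (1 + λ V_DS) in saturation, so I_D2/I_D1 = (1 + λ V_DS2)/(1 + λ V_DS1).
4.31/3.03 = 1.422 = (1 + 7.25 λ)/(1 + 2.89 λ).
Solving: λ (I_D1 V_DS2 − I_D2 V_DS1) = I_D2 − I_D1, so λ = (4.31 − 3.03) / (3.03 × 7.25 − 4.31 × 2.89) = 1.28 / 9.51 = 0.135 V⁻¹.

λ = 0.135 V⁻¹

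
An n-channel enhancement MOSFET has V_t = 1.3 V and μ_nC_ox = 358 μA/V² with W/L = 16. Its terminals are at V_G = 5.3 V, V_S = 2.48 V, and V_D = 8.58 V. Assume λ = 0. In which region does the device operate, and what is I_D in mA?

Saturation; I_D = 6.62 mA

V_GS = V_G − V_S = 5.3 − 2.48 = 2.82 V; V_DS = V_D − V_S = 8.58 − 2.48 = 6.1 V.
k_n = μ_nC_ox · (W/L) = 5.728 mA/V².
V_ov = V_GS − V_t = 2.82 − 1.3 = 1.52 V.
Since V_DS = 6.1 V ≥ V_ov = 1.52 V, the device is in saturation.
I_D = ½ k_n V_ov² = 0.5 × 5.728 × 1.52² = 6.62 mA.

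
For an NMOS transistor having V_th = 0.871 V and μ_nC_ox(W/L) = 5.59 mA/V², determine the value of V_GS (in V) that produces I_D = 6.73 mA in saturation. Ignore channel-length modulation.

In saturation I_D = ½ k_n (V_GS − V_th)², so V_GS − V_th = √(2 I_D / k_n) = √(2 × 6.73 / 5.59) = 1.55 V.
V_GS = 0.871 + 1.55 = 2.42 V.

V_GS = 2.42 V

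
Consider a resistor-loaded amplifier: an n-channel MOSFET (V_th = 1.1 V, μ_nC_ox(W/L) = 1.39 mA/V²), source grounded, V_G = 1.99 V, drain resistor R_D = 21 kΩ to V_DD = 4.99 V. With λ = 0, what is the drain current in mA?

V_GS = V_G = 1.99 V, so V_ov = 1.99 − 1.1 = 0.89 V.
Assume saturation: I_D = ½ k_n V_ov² = 0.5 × 1.39 × 0.89² = 0.551 mA, giving V_DS = V_DD − I_D R_D = 4.99 − 0.551 × 21 = -6.57 V.
But -6.57 V < V_ov = 0.89 V, so the device is actually in triode.
In triode I_D = k_n[V_ov V_DS − ½ V_DS²] and I_D = (V_DD − V_DS)/R_D. Equating: 14.6 V_DS² − 26.98 V_DS + 4.99 = 0, giving V_DS = 0.208 V (the root below V_ov).
I_D = (4.99 − 0.208) / 21 = 0.228 mA.

I_D = 0.228 mA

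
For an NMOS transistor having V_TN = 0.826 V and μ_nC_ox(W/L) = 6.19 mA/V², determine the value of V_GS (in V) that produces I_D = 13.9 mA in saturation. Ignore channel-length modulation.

In saturation I_D = ½ k_n (V_GS − V_TN)², so V_GS − V_TN = √(2 I_D / k_n) = √(2 × 13.9 / 6.19) = 2.12 V.
V_GS = 0.826 + 2.12 = 2.95 V.

V_GS = 2.95 V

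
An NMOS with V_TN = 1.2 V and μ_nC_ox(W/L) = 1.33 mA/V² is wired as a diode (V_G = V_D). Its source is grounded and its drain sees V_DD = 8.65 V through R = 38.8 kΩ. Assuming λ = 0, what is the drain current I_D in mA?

With gate tied to drain, V_GS = V_DS ≥ V_GS − V_TN, so the device is in saturation.
KCL at the drain: ½ k_n (V_GS − V_TN)² = (V_DD − V_GS)/R.
Let x = V_GS − 1.2. Then 25.8 x² + x − 7.45 = 0, giving x = 0.518 V (positive root), so V_GS = 1.72 V.
I_D = (V_DD − V_GS)/R = (8.65 − 1.72) / 38.8 = 0.179 mA.

I_D = 0.179 mA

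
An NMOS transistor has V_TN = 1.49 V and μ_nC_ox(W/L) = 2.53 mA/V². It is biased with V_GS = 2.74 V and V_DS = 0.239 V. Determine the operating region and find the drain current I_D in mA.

Triode; I_D = 0.684 mA

V_ov = V_GS − V_TN = 2.74 − 1.49 = 1.25 V.
Since V_DS = 0.239 V < V_ov = 1.25 V, the device is in the triode region.
I_D = k_n [V_ov · V_DS − ½ V_DS²] = 2.53 × [1.25 × 0.239 − 0.5 × 0.239²] = 0.684 mA.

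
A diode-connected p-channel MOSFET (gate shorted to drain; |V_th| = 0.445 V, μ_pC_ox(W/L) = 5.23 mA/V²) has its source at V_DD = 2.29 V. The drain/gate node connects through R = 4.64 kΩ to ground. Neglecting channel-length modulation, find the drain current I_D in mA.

I_D = 0.322 mA

With gate tied to drain, V_SG = V_SD ≥ V_SG − |V_th|, so the device is in saturation.
KCL at the drain: ½ k_p (V_SG − |V_th|)² = (V_DD − V_SG)/R.
Let x = V_SG − 0.445. Then 12.1 x² + x − 1.845 = 0, giving x = 0.351 V (positive root), so V_SG = 0.796 V.
I_D = (V_DD − V_SG)/R = (2.29 − 0.796) / 4.64 = 0.322 mA.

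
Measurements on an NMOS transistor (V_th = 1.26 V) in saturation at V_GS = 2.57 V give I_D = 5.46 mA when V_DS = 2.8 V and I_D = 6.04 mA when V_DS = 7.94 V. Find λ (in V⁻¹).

λ = 0.0219 V⁻¹

With V_GS fixed, I_D ∝ (1 + λ V_DS) in saturation, so I_D2/I_D1 = (1 + λ V_DS2)/(1 + λ V_DS1).
6.04/5.46 = 1.106 = (1 + 7.94 λ)/(1 + 2.8 λ).
Solving: λ (I_D1 V_DS2 − I_D2 V_DS1) = I_D2 − I_D1, so λ = (6.04 − 5.46) / (5.46 × 7.94 − 6.04 × 2.8) = 0.58 / 26.4 = 0.0219 V⁻¹.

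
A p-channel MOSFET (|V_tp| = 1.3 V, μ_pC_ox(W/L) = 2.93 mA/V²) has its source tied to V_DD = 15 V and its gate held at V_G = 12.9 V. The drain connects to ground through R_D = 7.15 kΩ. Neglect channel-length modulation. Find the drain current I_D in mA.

I_D = 0.938 mA

V_SG = V_DD − V_G = 15 − 12.9 = 2.1 V, so V_ov = 2.1 − 1.3 = 0.8 V.
Assume saturation: I_D = ½ k_p V_ov² = 0.5 × 2.93 × 0.8² = 0.938 mA, giving V_SD = V_DD − I_D R_D = 15 − 0.938 × 7.15 = 8.3 V.
V_SD = 8.3 V ≥ V_ov = 0.8 V, confirming saturation.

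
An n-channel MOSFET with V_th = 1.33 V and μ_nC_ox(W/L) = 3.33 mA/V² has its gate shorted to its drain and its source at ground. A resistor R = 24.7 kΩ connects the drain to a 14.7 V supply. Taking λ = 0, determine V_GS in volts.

With gate tied to drain, V_GS = V_DS ≥ V_GS − V_th, so the device is in saturation.
KCL at the drain: ½ k_n (V_GS − V_th)² = (V_DD − V_GS)/R.
Let x = V_GS − 1.33. Then 41.1 x² + x − 13.37 = 0, giving x = 0.558 V (positive root), so V_GS = 1.89 V.
I_D = (V_DD − V_GS)/R = (14.7 − 1.89) / 24.7 = 0.519 mA.

V_GS = 1.89 V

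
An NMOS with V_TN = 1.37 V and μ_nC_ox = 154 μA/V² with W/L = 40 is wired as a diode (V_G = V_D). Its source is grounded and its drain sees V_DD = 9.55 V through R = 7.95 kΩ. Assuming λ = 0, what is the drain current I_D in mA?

I_D = 0.959 mA

With gate tied to drain, V_GS = V_DS ≥ V_GS − V_TN, so the device is in saturation.
k_n = μ_nC_ox · (W/L) = 6.16 mA/V².
KCL at the drain: ½ k_n (V_GS − V_TN)² = (V_DD − V_GS)/R.
Let x = V_GS − 1.37. Then 24.5 x² + x − 8.18 = 0, giving x = 0.558 V (positive root), so V_GS = 1.93 V.
I_D = (V_DD − V_GS)/R = (9.55 − 1.93) / 7.95 = 0.959 mA.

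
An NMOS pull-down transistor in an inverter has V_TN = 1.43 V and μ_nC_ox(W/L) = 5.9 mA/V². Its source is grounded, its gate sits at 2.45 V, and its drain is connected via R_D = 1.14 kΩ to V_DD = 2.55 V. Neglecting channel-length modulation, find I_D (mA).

I_D = 1.90 mA

V_GS = V_G = 2.45 V, so V_ov = 2.45 − 1.43 = 1.02 V.
Assume saturation: I_D = ½ k_n V_ov² = 0.5 × 5.9 × 1.02² = 3.07 mA, giving V_DS = V_DD − I_D R_D = 2.55 − 3.07 × 1.14 = -0.949 V.
But -0.949 V < V_ov = 1.02 V, so the device is actually in triode.
In triode I_D = k_n[V_ov V_DS − ½ V_DS²] and I_D = (V_DD − V_DS)/R_D. Equating: 3.36 V_DS² − 7.861 V_DS + 2.55 = 0, giving V_DS = 0.389 V (the root below V_ov).
I_D = (2.55 − 0.389) / 1.14 = 1.9 mA.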